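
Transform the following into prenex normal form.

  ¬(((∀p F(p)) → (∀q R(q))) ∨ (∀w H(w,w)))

∀p ∃q ∃w (F(p) ∧ ¬R(q) ∧ ¬H(w,w))

First replace A → B with ¬A ∨ B.
  ¬(¬(∀p F(p)) ∨ (∀q R(q)) ∨ (∀w H(w,w)))
Move each ¬ inward, flipping quantifiers it crosses:
  (∀p F(p)) ∧ (∃q ¬R(q)) ∧ (∃w ¬H(w,w))
Extract every quantifier outward, since the variables are now distinct and don't occur free across branches:
  ∀p ∃q ∃w (F(p) ∧ ¬R(q) ∧ ¬H(w,w))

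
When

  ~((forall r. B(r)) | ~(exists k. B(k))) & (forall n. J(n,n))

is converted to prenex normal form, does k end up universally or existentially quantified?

existential

Move each ¬ inward, flipping quantifiers it crosses:
  (exists r. ~B(r)) & (exists k. B(k)) & (forall n. J(n,n))
All bound variables are already distinct, so no renaming is needed.
Extract every quantifier outward, since the variables are now distinct and don't occur free across branches:
  exists r. exists k. forall n. (~B(r) & B(k) & J(n,n))
The quantifier exists k sits under an even number of negations, so it remains existential.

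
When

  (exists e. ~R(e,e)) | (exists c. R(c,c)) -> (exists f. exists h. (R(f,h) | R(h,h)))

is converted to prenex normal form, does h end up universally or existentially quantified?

Rewrite implications/biconditionals: A → B as ¬A ∨ B.
  ~((exists e. ~R(e,e)) | (exists c. R(c,c))) | (exists f. exists h. (R(f,h) | R(h,h)))
Move each ¬ inward, flipping quantifiers it crosses:
  (forall e. R(e,e)) & (forall c. ~R(c,c)) | (exists f. exists h. (R(f,h) | R(h,h)))
All bound variables are already distinct, so no renaming is needed.
Pull the quantifiers to the front (each side's bound variable is not free in the other side):
  forall e. forall c. exists f. exists h. (R(e,e) & ~R(c,c) | R(f,h) | R(h,h))
The quantifier exists h sits under an even number of negations (counting the antecedent side of each →), so it remains existential.

existential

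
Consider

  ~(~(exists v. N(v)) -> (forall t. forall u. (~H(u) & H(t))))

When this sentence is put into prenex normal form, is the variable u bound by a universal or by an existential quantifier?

First replace A → B with ¬A ∨ B.
  ~(~~(exists v. N(v)) | (forall t. forall u. (~H(u) & H(t))))
Move each ¬ inward, flipping quantifiers it crosses:
  (forall v. ~N(v)) & (exists t. exists u. (H(u) | ~H(t)))
All bound variables are already distinct, so no renaming is needed.
Finally move all quantifiers to the prefix:
  forall v. exists t. exists u. (~N(v) & (H(u) | ~H(t)))
The quantifier forall u sits under an odd number of negations (counting the antecedent side of each →), so it flips to exists u.

existential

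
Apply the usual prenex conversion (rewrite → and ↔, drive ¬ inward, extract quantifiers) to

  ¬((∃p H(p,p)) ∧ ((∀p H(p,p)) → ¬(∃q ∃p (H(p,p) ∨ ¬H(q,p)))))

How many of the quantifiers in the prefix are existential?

Eliminate → and ↔ using ¬ and ∨.
  ¬((∃p H(p,p)) ∧ (¬(∀p H(p,p)) ∨ ¬(∃q ∃p (H(p,p) ∨ ¬H(q,p)))))
Drive negations inward (¬∀x A ≡ ∃x ¬A, ¬∃x A ≡ ∀x ¬A, De Morgan for ∧/∨):
  (∀p ¬H(p,p)) ∨ (∀p H(p,p)) ∧ (∃q ∃p (H(p,p) ∨ ¬H(q,p)))
Give each quantifier a distinct variable: p↦z1, p↦u1.
  (∀p ¬H(p,p)) ∨ (∀z1 H(z1,z1)) ∧ (∃q ∃u1 (H(u1,u1) ∨ ¬H(q,u1)))
Finally move all quantifiers to the prefix:
  ∀p ∀z1 ∃q ∃u1 (¬H(p,p) ∨ H(z1,z1) ∧ (H(u1,u1) ∨ ¬H(q,u1)))
The prefix is ∀p ∀z1 ∃q ∃u1: 2 universal, 2 existential.

2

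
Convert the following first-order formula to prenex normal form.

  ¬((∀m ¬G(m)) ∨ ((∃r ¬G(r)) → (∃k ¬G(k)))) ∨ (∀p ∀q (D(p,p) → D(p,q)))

First replace A → B with ¬A ∨ B.
  ¬((∀m ¬G(m)) ∨ ¬(∃r ¬G(r)) ∨ (∃k ¬G(k))) ∨ (∀p ∀q (¬D(p,p) ∨ D(p,q)))
Drive negations inward (¬∀x A ≡ ∃x ¬A, ¬∃x A ≡ ∀x ¬A, De Morgan for ∧/∨):
  (∃m G(m)) ∧ (∃r ¬G(r)) ∧ (∀k G(k)) ∨ (∀p ∀q (¬D(p,p) ∨ D(p,q)))
Pull the quantifiers to the front (each side's bound variable is not free in the other side):
  ∃m ∃r ∀k ∀p ∀q (G(m) ∧ ¬G(r) ∧ G(k) ∨ ¬D(p,p) ∨ D(p,q))

∃m ∃r ∀k ∀p ∀q (G(m) ∧ ¬G(r) ∧ G(k) ∨ ¬D(p,p) ∨ D(p,q))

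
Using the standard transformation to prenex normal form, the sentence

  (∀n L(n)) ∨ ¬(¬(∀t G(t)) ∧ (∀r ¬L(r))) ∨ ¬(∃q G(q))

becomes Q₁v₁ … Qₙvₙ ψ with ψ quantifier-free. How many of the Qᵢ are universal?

Move each ¬ inward, flipping quantifiers it crosses:
  (∀n L(n)) ∨ (∀t G(t)) ∨ (∃r L(r)) ∨ (∀q ¬G(q))
All bound variables are already distinct, so no renaming is needed.
Pull the quantifiers to the front (each side's bound variable is not free in the other side):
  ∀n ∀t ∃r ∀q (L(n) ∨ G(t) ∨ L(r) ∨ ¬G(q))
The prefix is ∀n ∀t ∃r ∀q: 3 universal, 1 existential.

3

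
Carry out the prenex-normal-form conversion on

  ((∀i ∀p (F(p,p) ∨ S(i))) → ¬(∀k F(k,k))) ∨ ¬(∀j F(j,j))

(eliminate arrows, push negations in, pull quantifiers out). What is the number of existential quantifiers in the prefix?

4

Rewrite implications/biconditionals: A → B as ¬A ∨ B.
  ¬(∀i ∀p (F(p,p) ∨ S(i))) ∨ ¬(∀k F(k,k)) ∨ ¬(∀j F(j,j))
Drive negations inward (¬∀x A ≡ ∃x ¬A, ¬∃x A ≡ ∀x ¬A, De Morgan for ∧/∨):
  (∃i ∃p (¬F(p,p) ∧ ¬S(i))) ∨ (∃k ¬F(k,k)) ∨ (∃j ¬F(j,j))
Extract every quantifier outward, since the variables are now distinct and don't occur free across branches:
  ∃i ∃p ∃k ∃j (¬F(p,p) ∧ ¬S(i) ∨ ¬F(k,k) ∨ ¬F(j,j))
The prefix is ∃i ∃p ∃k ∃j: 0 universal, 4 existential.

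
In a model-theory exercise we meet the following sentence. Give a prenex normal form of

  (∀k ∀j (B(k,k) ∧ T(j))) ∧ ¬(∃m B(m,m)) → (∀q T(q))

∃k ∃j ∃m ∀q (¬B(k,k) ∨ ¬T(j) ∨ B(m,m) ∨ T(q))

Rewrite implications/biconditionals: A → B as ¬A ∨ B.
  ¬((∀k ∀j (B(k,k) ∧ T(j))) ∧ ¬(∃m B(m,m))) ∨ (∀q T(q))
Push ¬ through the quantifiers and connectives to reach negation normal form:
  (∃k ∃j (¬B(k,k) ∨ ¬T(j))) ∨ (∃m B(m,m)) ∨ (∀q T(q))
Pull the quantifiers to the front (each side's bound variable is not free in the other side):
  ∃k ∃j ∃m ∀q (¬B(k,k) ∨ ¬T(j) ∨ B(m,m) ∨ T(q))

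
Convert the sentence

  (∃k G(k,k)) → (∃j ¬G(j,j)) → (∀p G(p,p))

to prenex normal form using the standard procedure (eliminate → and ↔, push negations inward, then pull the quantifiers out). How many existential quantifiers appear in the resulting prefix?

Rewrite implications/biconditionals: A → B as ¬A ∨ B.
  ¬(∃k G(k,k)) ∨ ¬(∃j ¬G(j,j)) ∨ (∀p G(p,p))
Drive negations inward (¬∀x A ≡ ∃x ¬A, ¬∃x A ≡ ∀x ¬A, De Morgan for ∧/∨):
  (∀k ¬G(k,k)) ∨ (∀j G(j,j)) ∨ (∀p G(p,p))
All bound variables are already distinct, so no renaming is needed.
Pull the quantifiers to the front (each side's bound variable is not free in the other side):
  ∀k ∀j ∀p (¬G(k,k) ∨ G(j,j) ∨ G(p,p))
The prefix is ∀k ∀j ∀p: 3 universal, 0 existential.

0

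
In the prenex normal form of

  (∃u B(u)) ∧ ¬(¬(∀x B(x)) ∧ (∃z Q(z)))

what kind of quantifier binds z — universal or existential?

Push ¬ through the quantifiers and connectives to reach negation normal form:
  (∃u B(u)) ∧ ((∀x B(x)) ∨ (∀z ¬Q(z)))
All bound variables are already distinct, so no renaming is needed.
Finally move all quantifiers to the prefix:
  ∃u ∀x ∀z (B(u) ∧ (B(x) ∨ ¬Q(z)))
The quantifier ∃z sits under an odd number of negations, so it flips to ∀z.

universal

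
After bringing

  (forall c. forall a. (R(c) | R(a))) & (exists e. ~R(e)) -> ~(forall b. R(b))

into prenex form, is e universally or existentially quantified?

Eliminate → and ↔ using ¬ and ∨.
  ~((forall c. forall a. (R(c) | R(a))) & (exists e. ~R(e))) | ~(forall b. R(b))
Push ¬ through the quantifiers and connectives to reach negation normal form:
  (exists c. exists a. (~R(c) & ~R(a))) | (forall e. R(e)) | (exists b. ~R(b))
Pull the quantifiers to the front (each side's bound variable is not free in the other side):
  exists c. exists a. forall e. exists b. (~R(c) & ~R(a) | R(e) | ~R(b))
The quantifier exists e sits under an odd number of negations (counting the antecedent side of each →), so it flips to forall e.

universal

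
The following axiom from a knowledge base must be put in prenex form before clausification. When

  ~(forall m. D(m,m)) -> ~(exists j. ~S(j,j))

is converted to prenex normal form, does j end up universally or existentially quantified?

First replace A → B with ¬A ∨ B.
  ~~(forall m. D(m,m)) | ~(exists j. ~S(j,j))
Move each ¬ inward, flipping quantifiers it crosses:
  (forall m. D(m,m)) | (forall j. S(j,j))
All bound variables are already distinct, so no renaming is needed.
Pull the quantifiers to the front (each side's bound variable is not free in the other side):
  forall m. forall j. (D(m,m) | S(j,j))
The quantifier exists j sits under an odd number of negations (counting the antecedent side of each →), so it flips to forall j.

universal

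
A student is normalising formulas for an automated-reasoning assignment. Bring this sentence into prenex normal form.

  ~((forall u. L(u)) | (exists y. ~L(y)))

Drive negations inward (¬∀x A ≡ ∃x ¬A, ¬∃x A ≡ ∀x ¬A, De Morgan for ∧/∨):
  (exists u. ~L(u)) & (forall y. L(y))
All bound variables are already distinct, so no renaming is needed.
Extract every quantifier outward, since the variables are now distinct and don't occur free across branches:
  exists u. forall y. (~L(u) & L(y))

exists u. forall y. (~L(u) & L(y))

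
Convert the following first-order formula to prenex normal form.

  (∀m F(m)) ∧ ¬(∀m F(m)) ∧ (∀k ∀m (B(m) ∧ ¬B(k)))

Drive negations inward (¬∀x A ≡ ∃x ¬A, ¬∃x A ≡ ∀x ¬A, De Morgan for ∧/∨):
  (∀m F(m)) ∧ (∃m ¬F(m)) ∧ (∀k ∀m (B(m) ∧ ¬B(k)))
Standardize variables apart so no two quantifiers bind the same name: m↦r, m↦a.
  (∀m F(m)) ∧ (∃r ¬F(r)) ∧ (∀k ∀a (B(a) ∧ ¬B(k)))
Finally move all quantifiers to the prefix:
  ∀m ∃r ∀k ∀a (F(m) ∧ ¬F(r) ∧ B(a) ∧ ¬B(k))

∀m ∃r ∀k ∀a (F(m) ∧ ¬F(r) ∧ B(a) ∧ ¬B(k))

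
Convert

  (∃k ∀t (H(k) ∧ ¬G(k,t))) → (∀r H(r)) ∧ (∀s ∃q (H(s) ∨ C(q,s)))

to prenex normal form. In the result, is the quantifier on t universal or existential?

existential

Eliminate → and ↔ using ¬ and ∨.
  ¬(∃k ∀t (H(k) ∧ ¬G(k,t))) ∨ (∀r H(r)) ∧ (∀s ∃q (H(s) ∨ C(q,s)))
Drive negations inward (¬∀x A ≡ ∃x ¬A, ¬∃x A ≡ ∀x ¬A, De Morgan for ∧/∨):
  (∀k ∃t (¬H(k) ∨ G(k,t))) ∨ (∀r H(r)) ∧ (∀s ∃q (H(s) ∨ C(q,s)))
All bound variables are already distinct, so no renaming is needed.
Pull the quantifiers to the front (each side's bound variable is not free in the other side):
  ∀k ∃t ∀r ∀s ∃q (¬H(k) ∨ G(k,t) ∨ H(r) ∧ (H(s) ∨ C(q,s)))
The quantifier ∀t sits under an odd number of negations (counting the antecedent side of each →), so it flips to ∃t.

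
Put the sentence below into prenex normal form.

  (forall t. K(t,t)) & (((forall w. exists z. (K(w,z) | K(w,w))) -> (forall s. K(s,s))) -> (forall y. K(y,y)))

First replace A → B with ¬A ∨ B.
  (forall t. K(t,t)) & (~(~(forall w. exists z. (K(w,z) | K(w,w))) | (forall s. K(s,s))) | (forall y. K(y,y)))
Push ¬ through the quantifiers and connectives to reach negation normal form:
  (forall t. K(t,t)) & ((forall w. exists z. (K(w,z) | K(w,w))) & (exists s. ~K(s,s)) | (forall y. K(y,y)))
Extract every quantifier outward, since the variables are now distinct and don't occur free across branches:
  forall t. forall w. exists z. exists s. forall y. (K(t,t) & ((K(w,z) | K(w,w)) & ~K(s,s) | K(y,y)))

forall t. forall w. exists z. exists s. forall y. (K(t,t) & ((K(w,z) | K(w,w)) & ~K(s,s) | K(y,y)))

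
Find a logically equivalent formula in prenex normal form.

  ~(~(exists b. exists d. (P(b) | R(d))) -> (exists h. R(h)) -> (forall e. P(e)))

forall b. forall d. exists h. exists e. (~P(b) & ~R(d) & R(h) & ~P(e))

Eliminate → and ↔ using ¬ and ∨.
  ~(~~(exists b. exists d. (P(b) | R(d))) | ~(exists h. R(h)) | (forall e. P(e)))
Move each ¬ inward, flipping quantifiers it crosses:
  (forall b. forall d. (~P(b) & ~R(d))) & (exists h. R(h)) & (exists e. ~P(e))
Extract every quantifier outward, since the variables are now distinct and don't occur free across branches:
  forall b. forall d. exists h. exists e. (~P(b) & ~R(d) & R(h) & ~P(e))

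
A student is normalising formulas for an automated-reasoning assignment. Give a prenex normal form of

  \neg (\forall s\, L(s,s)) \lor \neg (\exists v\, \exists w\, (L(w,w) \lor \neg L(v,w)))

Push ¬ through the quantifiers and connectives to reach negation normal form:
  (\exists s\, \neg L(s,s)) \lor (\forall v\, \forall w\, (\neg L(w,w) \land L(v,w)))
Finally move all quantifiers to the prefix:
  \exists s\, \forall v\, \forall w\, (\neg L(s,s) \lor \neg L(w,w) \land L(v,w))

\exists s\, \forall v\, \forall w\, (\neg L(s,s) \lor \neg L(w,w) \land L(v,w))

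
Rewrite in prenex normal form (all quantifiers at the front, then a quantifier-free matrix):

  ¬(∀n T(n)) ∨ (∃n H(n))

∃n ∃b (¬T(n) ∨ H(b))

Drive negations inward (¬∀x A ≡ ∃x ¬A, ¬∃x A ≡ ∀x ¬A, De Morgan for ∧/∨):
  (∃n ¬T(n)) ∨ (∃n H(n))
Give each quantifier a distinct variable: n↦b.
  (∃n ¬T(n)) ∨ (∃b H(b))
Finally move all quantifiers to the prefix:
  ∃n ∃b (¬T(n) ∨ H(b))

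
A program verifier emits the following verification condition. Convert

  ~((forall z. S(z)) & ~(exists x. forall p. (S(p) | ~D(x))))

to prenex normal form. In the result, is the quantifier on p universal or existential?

universal

Move each ¬ inward, flipping quantifiers it crosses:
  (exists z. ~S(z)) | (exists x. forall p. (S(p) | ~D(x)))
All bound variables are already distinct, so no renaming is needed.
Pull the quantifiers to the front (each side's bound variable is not free in the other side):
  exists z. exists x. forall p. (~S(z) | S(p) | ~D(x))
The quantifier forall p sits under an even number of negations, so it remains universal.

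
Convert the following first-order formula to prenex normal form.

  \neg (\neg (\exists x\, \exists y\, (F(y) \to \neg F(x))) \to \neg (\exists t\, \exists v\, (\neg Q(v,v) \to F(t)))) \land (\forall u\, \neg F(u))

First replace A → B with ¬A ∨ B.
  \neg (\neg \neg (\exists x\, \exists y\, (\neg F(y) \lor \neg F(x))) \lor \neg (\exists t\, \exists v\, (\neg \neg Q(v,v) \lor F(t)))) \land (\forall u\, \neg F(u))
Drive negations inward (¬∀x A ≡ ∃x ¬A, ¬∃x A ≡ ∀x ¬A, De Morgan for ∧/∨):
  (\forall x\, \forall y\, (F(y) \land F(x))) \land (\exists t\, \exists v\, (Q(v,v) \lor F(t))) \land (\forall u\, \neg F(u))
Finally move all quantifiers to the prefix:
  \forall x\, \forall y\, \exists t\, \exists v\, \forall u\, (F(y) \land F(x) \land (Q(v,v) \lor F(t)) \land \neg F(u))

\forall x\, \forall y\, \exists t\, \exists v\, \forall u\, (F(y) \land F(x) \land (Q(v,v) \lor F(t)) \land \neg F(u))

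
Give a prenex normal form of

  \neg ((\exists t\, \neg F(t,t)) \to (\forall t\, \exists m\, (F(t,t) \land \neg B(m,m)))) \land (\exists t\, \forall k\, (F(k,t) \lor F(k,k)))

First replace A → B with ¬A ∨ B.
  \neg (\neg (\exists t\, \neg F(t,t)) \lor (\forall t\, \exists m\, (F(t,t) \land \neg B(m,m)))) \land (\exists t\, \forall k\, (F(k,t) \lor F(k,k)))
Drive negations inward (¬∀x A ≡ ∃x ¬A, ¬∃x A ≡ ∀x ¬A, De Morgan for ∧/∨):
  (\exists t\, \neg F(t,t)) \land (\exists t\, \forall m\, (\neg F(t,t) \lor B(m,m))) \land (\exists t\, \forall k\, (F(k,t) \lor F(k,k)))
Rename bound variables to avoid capture: t↦x, t↦w1.
  (\exists t\, \neg F(t,t)) \land (\exists x\, \forall m\, (\neg F(x,x) \lor B(m,m))) \land (\exists w1\, \forall k\, (F(k,w1) \lor F(k,k)))
Finally move all quantifiers to the prefix:
  \exists t\, \exists x\, \forall m\, \exists w1\, \forall k\, (\neg F(t,t) \land (\neg F(x,x) \lor B(m,m)) \land (F(k,w1) \lor F(k,k)))

\exists t\, \exists x\, \forall m\, \exists w1\, \forall k\, (\neg F(t,t) \land (\neg F(x,x) \lor B(m,m)) \land (F(k,w1) \lor F(k,k)))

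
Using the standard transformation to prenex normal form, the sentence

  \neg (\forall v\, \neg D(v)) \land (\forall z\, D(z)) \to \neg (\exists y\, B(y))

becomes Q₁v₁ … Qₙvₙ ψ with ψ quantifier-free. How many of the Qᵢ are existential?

1

Rewrite implications/biconditionals: A → B as ¬A ∨ B.
  \neg (\neg (\forall v\, \neg D(v)) \land (\forall z\, D(z))) \lor \neg (\exists y\, B(y))
Push ¬ through the quantifiers and connectives to reach negation normal form:
  (\forall v\, \neg D(v)) \lor (\exists z\, \neg D(z)) \lor (\forall y\, \neg B(y))
Pull the quantifiers to the front (each side's bound variable is not free in the other side):
  \forall v\, \exists z\, \forall y\, (\neg D(v) \lor \neg D(z) \lor \neg B(y))
The prefix is \forall v \exists z \forall y: 2 universal, 1 existential.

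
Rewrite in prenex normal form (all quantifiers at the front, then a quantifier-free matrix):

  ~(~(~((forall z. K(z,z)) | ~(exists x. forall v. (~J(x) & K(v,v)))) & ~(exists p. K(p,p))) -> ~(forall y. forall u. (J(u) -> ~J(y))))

First replace A → B with ¬A ∨ B.
  ~(~~(~((forall z. K(z,z)) | ~(exists x. forall v. (~J(x) & K(v,v)))) & ~(exists p. K(p,p))) | ~(forall y. forall u. (~J(u) | ~J(y))))
Drive negations inward (¬∀x A ≡ ∃x ¬A, ¬∃x A ≡ ∀x ¬A, De Morgan for ∧/∨):
  ((forall z. K(z,z)) | (forall x. exists v. (J(x) | ~K(v,v))) | (exists p. K(p,p))) & (forall y. forall u. (~J(u) | ~J(y)))
All bound variables are already distinct, so no renaming is needed.
Extract every quantifier outward, since the variables are now distinct and don't occur free across branches:
  forall z. forall x. exists v. exists p. forall y. forall u. ((K(z,z) | J(x) | ~K(v,v) | K(p,p)) & (~J(u) | ~J(y)))

forall z. forall x. exists v. exists p. forall y. forall u. ((K(z,z) | J(x) | ~K(v,v) | K(p,p)) & (~J(u) | ~J(y)))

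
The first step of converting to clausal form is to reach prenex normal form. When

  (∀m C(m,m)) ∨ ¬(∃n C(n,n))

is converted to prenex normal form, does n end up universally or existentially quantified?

Drive negations inward (¬∀x A ≡ ∃x ¬A, ¬∃x A ≡ ∀x ¬A, De Morgan for ∧/∨):
  (∀m C(m,m)) ∨ (∀n ¬C(n,n))
Pull the quantifiers to the front (each side's bound variable is not free in the other side):
  ∀m ∀n (C(m,m) ∨ ¬C(n,n))
The quantifier ∃n sits under an odd number of negations, so it flips to ∀n.

universal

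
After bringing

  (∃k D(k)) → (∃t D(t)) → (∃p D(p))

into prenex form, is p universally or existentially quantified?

First replace A → B with ¬A ∨ B.
  ¬(∃k D(k)) ∨ ¬(∃t D(t)) ∨ (∃p D(p))
Drive negations inward (¬∀x A ≡ ∃x ¬A, ¬∃x A ≡ ∀x ¬A, De Morgan for ∧/∨):
  (∀k ¬D(k)) ∨ (∀t ¬D(t)) ∨ (∃p D(p))
Finally move all quantifiers to the prefix:
  ∀k ∀t ∃p (¬D(k) ∨ ¬D(t) ∨ D(p))
The quantifier ∃p sits under an even number of negations (counting the antecedent side of each →), so it remains existential.

existential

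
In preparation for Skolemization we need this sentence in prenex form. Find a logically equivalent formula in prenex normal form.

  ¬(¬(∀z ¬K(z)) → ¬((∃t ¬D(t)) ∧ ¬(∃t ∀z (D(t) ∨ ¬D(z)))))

Rewrite implications/biconditionals: A → B as ¬A ∨ B.
  ¬(¬¬(∀z ¬K(z)) ∨ ¬((∃t ¬D(t)) ∧ ¬(∃t ∀z (D(t) ∨ ¬D(z)))))
Push ¬ through the quantifiers and connectives to reach negation normal form:
  (∃z K(z)) ∧ (∃t ¬D(t)) ∧ (∀t ∃z (¬D(t) ∧ D(z)))
Standardize variables apart so no two quantifiers bind the same name: t↦p, z↦y1.
  (∃z K(z)) ∧ (∃t ¬D(t)) ∧ (∀p ∃y1 (¬D(p) ∧ D(y1)))
Pull the quantifiers to the front (each side's bound variable is not free in the other side):
  ∃z ∃t ∀p ∃y1 (K(z) ∧ ¬D(t) ∧ ¬D(p) ∧ D(y1))

∃z ∃t ∀p ∃y1 (K(z) ∧ ¬D(t) ∧ ¬D(p) ∧ D(y1))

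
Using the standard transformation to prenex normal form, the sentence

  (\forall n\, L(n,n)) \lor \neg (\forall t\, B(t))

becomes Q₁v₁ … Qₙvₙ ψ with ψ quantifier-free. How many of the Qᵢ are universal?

Drive negations inward (¬∀x A ≡ ∃x ¬A, ¬∃x A ≡ ∀x ¬A, De Morgan for ∧/∨):
  (\forall n\, L(n,n)) \lor (\exists t\, \neg B(t))
All bound variables are already distinct, so no renaming is needed.
Extract every quantifier outward, since the variables are now distinct and don't occur free across branches:
  \forall n\, \exists t\, (L(n,n) \lor \neg B(t))
The prefix is \forall n \exists t: 1 universal, 1 existential.

1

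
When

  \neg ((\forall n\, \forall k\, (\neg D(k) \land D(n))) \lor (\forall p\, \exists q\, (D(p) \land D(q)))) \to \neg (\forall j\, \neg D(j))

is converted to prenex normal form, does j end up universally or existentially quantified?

First replace A → B with ¬A ∨ B.
  \neg \neg ((\forall n\, \forall k\, (\neg D(k) \land D(n))) \lor (\forall p\, \exists q\, (D(p) \land D(q)))) \lor \neg (\forall j\, \neg D(j))
Push ¬ through the quantifiers and connectives to reach negation normal form:
  (\forall n\, \forall k\, (\neg D(k) \land D(n))) \lor (\forall p\, \exists q\, (D(p) \land D(q))) \lor (\exists j\, D(j))
All bound variables are already distinct, so no renaming is needed.
Extract every quantifier outward, since the variables are now distinct and don't occur free across branches:
  \forall n\, \forall k\, \forall p\, \exists q\, \exists j\, (\neg D(k) \land D(n) \lor D(p) \land D(q) \lor D(j))
The quantifier \forall j sits under an odd number of negations (counting the antecedent side of each →), so it flips to \exists j.

existential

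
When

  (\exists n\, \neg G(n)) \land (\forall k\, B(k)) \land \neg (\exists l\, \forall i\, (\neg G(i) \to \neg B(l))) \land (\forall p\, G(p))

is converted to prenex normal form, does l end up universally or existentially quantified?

Rewrite implications/biconditionals: A → B as ¬A ∨ B.
  (\exists n\, \neg G(n)) \land (\forall k\, B(k)) \land \neg (\exists l\, \forall i\, (\neg \neg G(i) \lor \neg B(l))) \land (\forall p\, G(p))
Push ¬ through the quantifiers and connectives to reach negation normal form:
  (\exists n\, \neg G(n)) \land (\forall k\, B(k)) \land (\forall l\, \exists i\, (\neg G(i) \land B(l))) \land (\forall p\, G(p))
All bound variables are already distinct, so no renaming is needed.
Finally move all quantifiers to the prefix:
  \exists n\, \forall k\, \forall l\, \exists i\, \forall p\, (\neg G(n) \land B(k) \land \neg G(i) \land B(l) \land G(p))
The quantifier \exists l sits under an odd number of negations (counting the antecedent side of each →), so it flips to \forall l.

universal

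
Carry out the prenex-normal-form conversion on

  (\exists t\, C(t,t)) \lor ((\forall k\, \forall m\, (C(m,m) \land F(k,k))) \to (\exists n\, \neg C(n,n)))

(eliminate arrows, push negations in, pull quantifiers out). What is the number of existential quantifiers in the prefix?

Eliminate → and ↔ using ¬ and ∨.
  (\exists t\, C(t,t)) \lor \neg (\forall k\, \forall m\, (C(m,m) \land F(k,k))) \lor (\exists n\, \neg C(n,n))
Drive negations inward (¬∀x A ≡ ∃x ¬A, ¬∃x A ≡ ∀x ¬A, De Morgan for ∧/∨):
  (\exists t\, C(t,t)) \lor (\exists k\, \exists m\, (\neg C(m,m) \lor \neg F(k,k))) \lor (\exists n\, \neg C(n,n))
All bound variables are already distinct, so no renaming is needed.
Extract every quantifier outward, since the variables are now distinct and don't occur free across branches:
  \exists t\, \exists k\, \exists m\, \exists n\, (C(t,t) \lor \neg C(m,m) \lor \neg F(k,k) \lor \neg C(n,n))
The prefix is \exists t \exists k \exists m \exists n: 0 universal, 4 existential.

4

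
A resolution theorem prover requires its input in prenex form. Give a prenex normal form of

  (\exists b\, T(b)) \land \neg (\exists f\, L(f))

\exists b\, \forall f\, (T(b) \land \neg L(f))

Drive negations inward (¬∀x A ≡ ∃x ¬A, ¬∃x A ≡ ∀x ¬A, De Morgan for ∧/∨):
  (\exists b\, T(b)) \land (\forall f\, \neg L(f))
Finally move all quantifiers to the prefix:
  \exists b\, \forall f\, (T(b) \land \neg L(f))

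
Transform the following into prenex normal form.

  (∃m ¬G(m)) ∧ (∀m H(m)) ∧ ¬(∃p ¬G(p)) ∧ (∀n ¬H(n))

∃m ∀b ∀p ∀n (¬G(m) ∧ H(b) ∧ G(p) ∧ ¬H(n))

Push ¬ through the quantifiers and connectives to reach negation normal form:
  (∃m ¬G(m)) ∧ (∀m H(m)) ∧ (∀p G(p)) ∧ (∀n ¬H(n))
Give each quantifier a distinct variable: m↦b.
  (∃m ¬G(m)) ∧ (∀b H(b)) ∧ (∀p G(p)) ∧ (∀n ¬H(n))
Pull the quantifiers to the front (each side's bound variable is not free in the other side):
  ∃m ∀b ∀p ∀n (¬G(m) ∧ H(b) ∧ G(p) ∧ ¬H(n))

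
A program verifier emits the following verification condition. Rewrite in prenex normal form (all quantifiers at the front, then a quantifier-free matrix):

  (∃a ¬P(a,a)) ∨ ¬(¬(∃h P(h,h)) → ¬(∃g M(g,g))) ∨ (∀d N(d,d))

Rewrite implications/biconditionals: A → B as ¬A ∨ B.
  (∃a ¬P(a,a)) ∨ ¬(¬¬(∃h P(h,h)) ∨ ¬(∃g M(g,g))) ∨ (∀d N(d,d))
Move each ¬ inward, flipping quantifiers it crosses:
  (∃a ¬P(a,a)) ∨ (∀h ¬P(h,h)) ∧ (∃g M(g,g)) ∨ (∀d N(d,d))
Pull the quantifiers to the front (each side's bound variable is not free in the other side):
  ∃a ∀h ∃g ∀d (¬P(a,a) ∨ ¬P(h,h) ∧ M(g,g) ∨ N(d,d))

∃a ∀h ∃g ∀d (¬P(a,a) ∨ ¬P(h,h) ∧ M(g,g) ∨ N(d,d))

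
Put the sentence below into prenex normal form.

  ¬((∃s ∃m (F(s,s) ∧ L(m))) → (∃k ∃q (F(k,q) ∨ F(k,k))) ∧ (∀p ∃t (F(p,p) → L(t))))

∃s ∃m ∀k ∀q ∃p ∀t (F(s,s) ∧ L(m) ∧ (¬F(k,q) ∧ ¬F(k,k) ∨ F(p,p) ∧ ¬L(t)))

Rewrite implications/biconditionals: A → B as ¬A ∨ B.
  ¬(¬(∃s ∃m (F(s,s) ∧ L(m))) ∨ (∃k ∃q (F(k,q) ∨ F(k,k))) ∧ (∀p ∃t (¬F(p,p) ∨ L(t))))
Push ¬ through the quantifiers and connectives to reach negation normal form:
  (∃s ∃m (F(s,s) ∧ L(m))) ∧ ((∀k ∀q (¬F(k,q) ∧ ¬F(k,k))) ∨ (∃p ∀t (F(p,p) ∧ ¬L(t))))
Finally move all quantifiers to the prefix:
  ∃s ∃m ∀k ∀q ∃p ∀t (F(s,s) ∧ L(m) ∧ (¬F(k,q) ∧ ¬F(k,k) ∨ F(p,p) ∧ ¬L(t)))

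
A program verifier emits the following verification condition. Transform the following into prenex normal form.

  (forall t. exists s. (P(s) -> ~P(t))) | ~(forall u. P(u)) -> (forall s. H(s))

Rewrite implications/biconditionals: A → B as ¬A ∨ B.
  ~((forall t. exists s. (~P(s) | ~P(t))) | ~(forall u. P(u))) | (forall s. H(s))
Move each ¬ inward, flipping quantifiers it crosses:
  (exists t. forall s. (P(s) & P(t))) & (forall u. P(u)) | (forall s. H(s))
Rename bound variables to avoid capture: s↦z1.
  (exists t. forall s. (P(s) & P(t))) & (forall u. P(u)) | (forall z1. H(z1))
Finally move all quantifiers to the prefix:
  exists t. forall s. forall u. forall z1. (P(s) & P(t) & P(u) | H(z1))

exists t. forall s. forall u. forall z1. (P(s) & P(t) & P(u) | H(z1))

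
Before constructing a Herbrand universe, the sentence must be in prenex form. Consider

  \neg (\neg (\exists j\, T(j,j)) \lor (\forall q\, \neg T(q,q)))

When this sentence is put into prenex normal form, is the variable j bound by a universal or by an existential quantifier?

Move each ¬ inward, flipping quantifiers it crosses:
  (\exists j\, T(j,j)) \land (\exists q\, T(q,q))
Pull the quantifiers to the front (each side's bound variable is not free in the other side):
  \exists j\, \exists q\, (T(j,j) \land T(q,q))
The quantifier \exists j sits under an even number of negations, so it remains existential.

existential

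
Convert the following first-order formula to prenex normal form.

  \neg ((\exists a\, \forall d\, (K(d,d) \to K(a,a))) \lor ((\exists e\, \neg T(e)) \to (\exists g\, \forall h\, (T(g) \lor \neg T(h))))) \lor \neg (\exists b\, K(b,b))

\forall a\, \exists d\, \exists e\, \forall g\, \exists h\, \forall b\, (K(d,d) \land \neg K(a,a) \land \neg T(e) \land \neg T(g) \land T(h) \lor \neg K(b,b))

Eliminate → and ↔ using ¬ and ∨.
  \neg ((\exists a\, \forall d\, (\neg K(d,d) \lor K(a,a))) \lor \neg (\exists e\, \neg T(e)) \lor (\exists g\, \forall h\, (T(g) \lor \neg T(h)))) \lor \neg (\exists b\, K(b,b))
Push ¬ through the quantifiers and connectives to reach negation normal form:
  (\forall a\, \exists d\, (K(d,d) \land \neg K(a,a))) \land (\exists e\, \neg T(e)) \land (\forall g\, \exists h\, (\neg T(g) \land T(h))) \lor (\forall b\, \neg K(b,b))
All bound variables are already distinct, so no renaming is needed.
Finally move all quantifiers to the prefix:
  \forall a\, \exists d\, \exists e\, \forall g\, \exists h\, \forall b\, (K(d,d) \land \neg K(a,a) \land \neg T(e) \land \neg T(g) \land T(h) \lor \neg K(b,b))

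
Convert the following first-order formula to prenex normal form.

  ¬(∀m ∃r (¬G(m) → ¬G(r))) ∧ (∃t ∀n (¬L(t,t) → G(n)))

Rewrite implications/biconditionals: A → B as ¬A ∨ B.
  ¬(∀m ∃r (¬¬G(m) ∨ ¬G(r))) ∧ (∃t ∀n (¬¬L(t,t) ∨ G(n)))
Drive negations inward (¬∀x A ≡ ∃x ¬A, ¬∃x A ≡ ∀x ¬A, De Morgan for ∧/∨):
  (∃m ∀r (¬G(m) ∧ G(r))) ∧ (∃t ∀n (L(t,t) ∨ G(n)))
Finally move all quantifiers to the prefix:
  ∃m ∀r ∃t ∀n (¬G(m) ∧ G(r) ∧ (L(t,t) ∨ G(n)))

∃m ∀r ∃t ∀n (¬G(m) ∧ G(r) ∧ (L(t,t) ∨ G(n)))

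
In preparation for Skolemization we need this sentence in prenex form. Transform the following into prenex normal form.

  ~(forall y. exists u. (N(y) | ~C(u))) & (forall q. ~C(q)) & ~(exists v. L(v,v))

exists y. forall u. forall q. forall v. (~N(y) & C(u) & ~C(q) & ~L(v,v))

Drive negations inward (¬∀x A ≡ ∃x ¬A, ¬∃x A ≡ ∀x ¬A, De Morgan for ∧/∨):
  (exists y. forall u. (~N(y) & C(u))) & (forall q. ~C(q)) & (forall v. ~L(v,v))
All bound variables are already distinct, so no renaming is needed.
Pull the quantifiers to the front (each side's bound variable is not free in the other side):
  exists y. forall u. forall q. forall v. (~N(y) & C(u) & ~C(q) & ~L(v,v))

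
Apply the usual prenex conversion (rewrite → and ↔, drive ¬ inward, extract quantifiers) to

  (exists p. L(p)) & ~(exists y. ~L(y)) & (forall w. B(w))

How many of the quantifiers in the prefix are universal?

2

Push ¬ through the quantifiers and connectives to reach negation normal form:
  (exists p. L(p)) & (forall y. L(y)) & (forall w. B(w))
All bound variables are already distinct, so no renaming is needed.
Extract every quantifier outward, since the variables are now distinct and don't occur free across branches:
  exists p. forall y. forall w. (L(p) & L(y) & B(w))
The prefix is exists p forall y forall w: 2 universal, 1 existential.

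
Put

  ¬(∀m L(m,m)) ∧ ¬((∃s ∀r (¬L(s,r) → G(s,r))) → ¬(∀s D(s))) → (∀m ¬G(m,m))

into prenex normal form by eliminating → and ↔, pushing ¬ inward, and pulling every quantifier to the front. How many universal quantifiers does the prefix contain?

3

First replace A → B with ¬A ∨ B.
  ¬(¬(∀m L(m,m)) ∧ ¬(¬(∃s ∀r (¬¬L(s,r) ∨ G(s,r))) ∨ ¬(∀s D(s)))) ∨ (∀m ¬G(m,m))
Push ¬ through the quantifiers and connectives to reach negation normal form:
  (∀m L(m,m)) ∨ (∀s ∃r (¬L(s,r) ∧ ¬G(s,r))) ∨ (∃s ¬D(s)) ∨ (∀m ¬G(m,m))
Give each quantifier a distinct variable: s↦t, m↦p.
  (∀m L(m,m)) ∨ (∀s ∃r (¬L(s,r) ∧ ¬G(s,r))) ∨ (∃t ¬D(t)) ∨ (∀p ¬G(p,p))
Pull the quantifiers to the front (each side's bound variable is not free in the other side):
  ∀m ∀s ∃r ∃t ∀p (L(m,m) ∨ ¬L(s,r) ∧ ¬G(s,r) ∨ ¬D(t) ∨ ¬G(p,p))
The prefix is ∀m ∀s ∃r ∃t ∀p: 3 universal, 2 existential.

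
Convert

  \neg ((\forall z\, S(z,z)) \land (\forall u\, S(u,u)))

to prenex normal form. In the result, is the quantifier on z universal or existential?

Push ¬ through the quantifiers and connectives to reach negation normal form:
  (\exists z\, \neg S(z,z)) \lor (\exists u\, \neg S(u,u))
All bound variables are already distinct, so no renaming is needed.
Extract every quantifier outward, since the variables are now distinct and don't occur free across branches:
  \exists z\, \exists u\, (\neg S(z,z) \lor \neg S(u,u))
The quantifier \forall z sits under an odd number of negations, so it flips to \exists z.

existential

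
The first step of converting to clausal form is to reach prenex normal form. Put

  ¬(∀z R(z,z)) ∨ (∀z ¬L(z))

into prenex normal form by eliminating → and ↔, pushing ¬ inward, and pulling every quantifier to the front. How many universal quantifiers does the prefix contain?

1

Drive negations inward (¬∀x A ≡ ∃x ¬A, ¬∃x A ≡ ∀x ¬A, De Morgan for ∧/∨):
  (∃z ¬R(z,z)) ∨ (∀z ¬L(z))
Rename bound variables to avoid capture: z↦w1.
  (∃z ¬R(z,z)) ∨ (∀w1 ¬L(w1))
Finally move all quantifiers to the prefix:
  ∃z ∀w1 (¬R(z,z) ∨ ¬L(w1))
The prefix is ∃z ∀w1: 1 universal, 1 existential.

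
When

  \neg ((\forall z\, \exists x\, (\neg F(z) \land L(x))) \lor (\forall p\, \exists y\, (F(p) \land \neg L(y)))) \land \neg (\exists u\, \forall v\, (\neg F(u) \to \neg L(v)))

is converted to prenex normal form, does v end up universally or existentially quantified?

Eliminate → and ↔ using ¬ and ∨.
  \neg ((\forall z\, \exists x\, (\neg F(z) \land L(x))) \lor (\forall p\, \exists y\, (F(p) \land \neg L(y)))) \land \neg (\exists u\, \forall v\, (\neg \neg F(u) \lor \neg L(v)))
Push ¬ through the quantifiers and connectives to reach negation normal form:
  (\exists z\, \forall x\, (F(z) \lor \neg L(x))) \land (\exists p\, \forall y\, (\neg F(p) \lor L(y))) \land (\forall u\, \exists v\, (\neg F(u) \land L(v)))
Finally move all quantifiers to the prefix:
  \exists z\, \forall x\, \exists p\, \forall y\, \forall u\, \exists v\, ((F(z) \lor \neg L(x)) \land (\neg F(p) \lor L(y)) \land \neg F(u) \land L(v))
The quantifier \forall v sits under an odd number of negations (counting the antecedent side of each →), so it flips to \exists v.

existential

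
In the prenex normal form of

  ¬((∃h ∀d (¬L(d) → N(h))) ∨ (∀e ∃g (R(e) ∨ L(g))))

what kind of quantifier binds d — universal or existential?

existential

Eliminate → and ↔ using ¬ and ∨.
  ¬((∃h ∀d (¬¬L(d) ∨ N(h))) ∨ (∀e ∃g (R(e) ∨ L(g))))
Move each ¬ inward, flipping quantifiers it crosses:
  (∀h ∃d (¬L(d) ∧ ¬N(h))) ∧ (∃e ∀g (¬R(e) ∧ ¬L(g)))
All bound variables are already distinct, so no renaming is needed.
Finally move all quantifiers to the prefix:
  ∀h ∃d ∃e ∀g (¬L(d) ∧ ¬N(h) ∧ ¬R(e) ∧ ¬L(g))
The quantifier ∀d sits under an odd number of negations (counting the antecedent side of each →), so it flips to ∃d.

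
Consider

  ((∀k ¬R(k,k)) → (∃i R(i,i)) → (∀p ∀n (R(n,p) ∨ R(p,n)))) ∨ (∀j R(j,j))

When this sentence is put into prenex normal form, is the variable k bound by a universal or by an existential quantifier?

Eliminate → and ↔ using ¬ and ∨.
  ¬(∀k ¬R(k,k)) ∨ ¬(∃i R(i,i)) ∨ (∀p ∀n (R(n,p) ∨ R(p,n))) ∨ (∀j R(j,j))
Push ¬ through the quantifiers and connectives to reach negation normal form:
  (∃k R(k,k)) ∨ (∀i ¬R(i,i)) ∨ (∀p ∀n (R(n,p) ∨ R(p,n))) ∨ (∀j R(j,j))
Pull the quantifiers to the front (each side's bound variable is not free in the other side):
  ∃k ∀i ∀p ∀n ∀j (R(k,k) ∨ ¬R(i,i) ∨ R(n,p) ∨ R(p,n) ∨ R(j,j))
The quantifier ∀k sits under an odd number of negations (counting the antecedent side of each →), so it flips to ∃k.

existential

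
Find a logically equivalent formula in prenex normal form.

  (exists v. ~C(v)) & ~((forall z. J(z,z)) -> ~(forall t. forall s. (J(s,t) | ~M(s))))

exists v. forall z. forall t. forall s. (~C(v) & J(z,z) & (J(s,t) | ~M(s)))

Rewrite implications/biconditionals: A → B as ¬A ∨ B.
  (exists v. ~C(v)) & ~(~(forall z. J(z,z)) | ~(forall t. forall s. (J(s,t) | ~M(s))))
Move each ¬ inward, flipping quantifiers it crosses:
  (exists v. ~C(v)) & (forall z. J(z,z)) & (forall t. forall s. (J(s,t) | ~M(s)))
Extract every quantifier outward, since the variables are now distinct and don't occur free across branches:
  exists v. forall z. forall t. forall s. (~C(v) & J(z,z) & (J(s,t) | ~M(s)))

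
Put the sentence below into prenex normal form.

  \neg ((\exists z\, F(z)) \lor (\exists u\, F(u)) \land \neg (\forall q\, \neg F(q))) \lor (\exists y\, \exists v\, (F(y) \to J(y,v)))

\forall z\, \forall u\, \forall q\, \exists y\, \exists v\, (\neg F(z) \land (\neg F(u) \lor \neg F(q)) \lor \neg F(y) \lor J(y,v))

Eliminate → and ↔ using ¬ and ∨.
  \neg ((\exists z\, F(z)) \lor (\exists u\, F(u)) \land \neg (\forall q\, \neg F(q))) \lor (\exists y\, \exists v\, (\neg F(y) \lor J(y,v)))
Drive negations inward (¬∀x A ≡ ∃x ¬A, ¬∃x A ≡ ∀x ¬A, De Morgan for ∧/∨):
  (\forall z\, \neg F(z)) \land ((\forall u\, \neg F(u)) \lor (\forall q\, \neg F(q))) \lor (\exists y\, \exists v\, (\neg F(y) \lor J(y,v)))
Pull the quantifiers to the front (each side's bound variable is not free in the other side):
  \forall z\, \forall u\, \forall q\, \exists y\, \exists v\, (\neg F(z) \land (\neg F(u) \lor \neg F(q)) \lor \neg F(y) \lor J(y,v))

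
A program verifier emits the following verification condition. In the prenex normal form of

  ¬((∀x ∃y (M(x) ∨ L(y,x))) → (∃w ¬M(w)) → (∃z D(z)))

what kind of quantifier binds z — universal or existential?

universal

Eliminate → and ↔ using ¬ and ∨.
  ¬(¬(∀x ∃y (M(x) ∨ L(y,x))) ∨ ¬(∃w ¬M(w)) ∨ (∃z D(z)))
Move each ¬ inward, flipping quantifiers it crosses:
  (∀x ∃y (M(x) ∨ L(y,x))) ∧ (∃w ¬M(w)) ∧ (∀z ¬D(z))
All bound variables are already distinct, so no renaming is needed.
Finally move all quantifiers to the prefix:
  ∀x ∃y ∃w ∀z ((M(x) ∨ L(y,x)) ∧ ¬M(w) ∧ ¬D(z))
The quantifier ∃z sits under an odd number of negations (counting the antecedent side of each →), so it flips to ∀z.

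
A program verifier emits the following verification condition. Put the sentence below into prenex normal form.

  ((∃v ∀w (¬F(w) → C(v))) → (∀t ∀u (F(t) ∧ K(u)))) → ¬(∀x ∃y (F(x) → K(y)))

Rewrite implications/biconditionals: A → B as ¬A ∨ B.
  ¬(¬(∃v ∀w (¬¬F(w) ∨ C(v))) ∨ (∀t ∀u (F(t) ∧ K(u)))) ∨ ¬(∀x ∃y (¬F(x) ∨ K(y)))
Push ¬ through the quantifiers and connectives to reach negation normal form:
  (∃v ∀w (F(w) ∨ C(v))) ∧ (∃t ∃u (¬F(t) ∨ ¬K(u))) ∨ (∃x ∀y (F(x) ∧ ¬K(y)))
Pull the quantifiers to the front (each side's bound variable is not free in the other side):
  ∃v ∀w ∃t ∃u ∃x ∀y ((F(w) ∨ C(v)) ∧ (¬F(t) ∨ ¬K(u)) ∨ F(x) ∧ ¬K(y))

∃v ∀w ∃t ∃u ∃x ∀y ((F(w) ∨ C(v)) ∧ (¬F(t) ∨ ¬K(u)) ∨ F(x) ∧ ¬K(y))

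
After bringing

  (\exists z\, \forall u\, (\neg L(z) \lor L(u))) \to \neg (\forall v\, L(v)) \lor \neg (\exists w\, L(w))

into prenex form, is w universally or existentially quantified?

Rewrite implications/biconditionals: A → B as ¬A ∨ B.
  \neg (\exists z\, \forall u\, (\neg L(z) \lor L(u))) \lor \neg (\forall v\, L(v)) \lor \neg (\exists w\, L(w))
Drive negations inward (¬∀x A ≡ ∃x ¬A, ¬∃x A ≡ ∀x ¬A, De Morgan for ∧/∨):
  (\forall z\, \exists u\, (L(z) \land \neg L(u))) \lor (\exists v\, \neg L(v)) \lor (\forall w\, \neg L(w))
All bound variables are already distinct, so no renaming is needed.
Extract every quantifier outward, since the variables are now distinct and don't occur free across branches:
  \forall z\, \exists u\, \exists v\, \forall w\, (L(z) \land \neg L(u) \lor \neg L(v) \lor \neg L(w))
The quantifier \exists w sits under an odd number of negations (counting the antecedent side of each →), so it flips to \forall w.

universal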